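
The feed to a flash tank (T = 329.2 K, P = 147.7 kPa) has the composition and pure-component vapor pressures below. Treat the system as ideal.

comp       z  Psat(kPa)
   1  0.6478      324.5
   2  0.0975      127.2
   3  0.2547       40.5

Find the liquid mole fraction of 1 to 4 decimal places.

x_1 = 0.3443

Raoult's law: Kᵢ = Pᵢˢᵃᵗ/P = Pᵢˢᵃᵗ/147.7.
  K_1 = 324.5/147.7 = 2.197021, K_2 = 127.2/147.7 = 0.861205, K_3 = 40.5/147.7 = 0.274204
Rachford–Rice: g(ψ) = Σ zᵢ(Kᵢ−1)/(1+ψ(Kᵢ−1)) = 0.
Check two-phase: ΣzᵢKᵢ = 1.5770 > 1 and Σzᵢ/Kᵢ = 1.3369 > 1, so g(0) = 0.5770 > 0 and g(1) = -0.3369 < 0.
Iterate (Newton) starting at ψ = 0.44:
  ψ = 0.4400: g = 0.22191, g' = -0.6900 → ψ = 0.7616
  ψ = 0.7616: g = -0.02286, g' = -0.9272 → ψ = 0.7370
  ψ = 0.7370: g = -0.00054, g' = -0.8846 → ψ = 0.7364
Converged at ψ = 0.7364.
Compositions from xᵢ = zᵢ/(1+ψ(Kᵢ−1)), yᵢ = Kᵢxᵢ:
  1: x = 0.3443, y = 0.7565
  2: x = 0.1086, y = 0.0935
  3: x = 0.5471, y = 0.1500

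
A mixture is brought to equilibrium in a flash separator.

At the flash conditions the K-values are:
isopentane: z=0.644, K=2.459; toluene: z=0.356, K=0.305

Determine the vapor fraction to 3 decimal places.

ψ = 0.683

Let ψ = V/F and solve Σ zᵢ(Kᵢ−1)/(1+ψ(Kᵢ−1)) = 0.
Feasibility: ΣzᵢKᵢ = 1.692, Σzᵢ/Kᵢ = 1.429 — both > 1, two phases present.
Iterate (Newton) starting at ψ = 0.55:
  ψ = 0.550: g = 0.1208, g' = -0.873 → ψ = 0.688
  ψ = 0.688: g = -0.0056, g' = -0.973 → ψ = 0.683
Converged at ψ = 0.683.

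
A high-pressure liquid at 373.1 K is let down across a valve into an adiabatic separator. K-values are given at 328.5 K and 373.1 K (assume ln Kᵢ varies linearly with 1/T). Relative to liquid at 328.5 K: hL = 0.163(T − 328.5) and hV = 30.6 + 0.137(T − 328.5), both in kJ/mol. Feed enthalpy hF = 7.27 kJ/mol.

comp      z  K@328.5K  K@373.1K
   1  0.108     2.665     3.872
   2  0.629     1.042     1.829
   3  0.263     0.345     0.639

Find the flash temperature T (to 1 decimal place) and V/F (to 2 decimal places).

Adiabatic flash: solve Rachford–Rice at each trial T, then check hF = ψ·hV(T) + (1−ψ)·hL(T).
  T = 328.5 K: K = (2.665, 1.042, 0.345), RR gives ψ = 0.089, H_out = 2.724 kJ/mol
  T = 373.1 K: K = (3.872, 1.829, 0.639), RR gives ψ = 1.000, H_out = 36.710 kJ/mol
  T = 350.8 K: K = (3.251, 1.405, 0.479), RR gives ψ = 0.924, H_out = 31.377 kJ/mol
  T = 339.6 K: K = (2.952, 1.215, 0.408), RR gives ψ = 0.525, H_out = 17.727 kJ/mol
  T = 334.1 K: K = (2.808, 1.128, 0.376), RR gives ψ = 0.306, H_out = 10.246 kJ/mol
  T = 331.3 K: K = (2.736, 1.084, 0.360), RR gives ψ = 0.195, H_out = 6.414 kJ/mol
  T = 332.7 K: K = (2.772, 1.106, 0.368), RR gives ψ = 0.250, H_out = 8.320 kJ/mol
Linear interpolation between T = 331.3 (H_out = 6.414) and T = 332.7 (H_out = 8.320) on hF = 7.27 gives T ≈ 331.9 K, at which ψ = 0.22.

T = 331.9 K, V/F = 0.22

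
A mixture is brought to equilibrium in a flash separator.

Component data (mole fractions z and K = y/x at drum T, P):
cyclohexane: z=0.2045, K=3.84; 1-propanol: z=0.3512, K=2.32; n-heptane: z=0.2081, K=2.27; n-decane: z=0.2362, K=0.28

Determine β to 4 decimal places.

Rachford–Rice: g(β) = Σ zᵢ(Kᵢ−1)/(1+β(Kᵢ−1)) = 0.
g(0) = ΣzᵢKᵢ − 1 = 1.1386 and g(1) = 1 − Σzᵢ/Kᵢ = -0.1399, so a root lies in (0, 1).
Iterate (Newton) starting at β = 0.56:
  β = 0.5600: g = 0.36024, g' = -0.9065 → β = 0.9574
  β = 0.9574: g = -0.06717, g' = -1.5756 → β = 0.9148
  β = 0.9148: g = -0.00449, g' = -1.3755 → β = 0.9115
Converged at β = 0.9115.

β = 0.9115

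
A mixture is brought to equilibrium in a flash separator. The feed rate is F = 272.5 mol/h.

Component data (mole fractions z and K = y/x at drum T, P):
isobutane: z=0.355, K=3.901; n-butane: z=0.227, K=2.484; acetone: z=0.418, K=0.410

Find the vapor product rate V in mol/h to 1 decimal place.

Material balance + equilibrium reduce to Σ zᵢ(Kᵢ−1)/(1+ψ(Kᵢ−1)) = 0.
Check two-phase: ΣzᵢKᵢ = 2.120 > 1 and Σzᵢ/Kᵢ = 1.202 > 1, so g(0) = 1.120 > 0 and g(1) = -0.202 < 0.
Newton iteration, ψ⁰ = 0.7:
  ψ = 0.700: g = 0.0849, g' = -0.868 → ψ = 0.798
  ψ = 0.798: g = -0.0010, g' = -0.896 → ψ = 0.797
Converged at ψ = 0.797.
Then V = ψ·F = 0.7967·272.5 = 217.1 mol/h and L = F − V = 55.4 mol/h.

V = 217.1 mol/h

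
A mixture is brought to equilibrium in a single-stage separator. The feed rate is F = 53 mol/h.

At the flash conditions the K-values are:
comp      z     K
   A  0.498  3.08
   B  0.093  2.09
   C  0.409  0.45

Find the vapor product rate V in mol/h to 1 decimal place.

Material balance + equilibrium reduce to Σ zᵢ(Kᵢ−1)/(1+V/F(Kᵢ−1)) = 0.
Check two-phase: ΣzᵢKᵢ = 1.912 > 1 and Σzᵢ/Kᵢ = 1.115 > 1, so g(0) = 0.912 > 0 and g(1) = -0.115 < 0.
Newton iteration, V/F⁰ = 0.5:
  V/F = 0.500: g = 0.2631, g' = -0.799 → V/F = 0.829
  V/F = 0.829: g = 0.0199, g' = -0.739 → V/F = 0.856
Converged at V/F = 0.856.
Then V = V/F·F = 0.8559·53 = 45.4 mol/h and L = F − V = 7.6 mol/h.

V = 45.4 mol/h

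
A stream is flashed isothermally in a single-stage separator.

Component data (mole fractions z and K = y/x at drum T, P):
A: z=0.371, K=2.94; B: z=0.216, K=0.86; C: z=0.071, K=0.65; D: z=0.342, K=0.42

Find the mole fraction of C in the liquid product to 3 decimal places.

x_C = 0.088

Iterate (Newton) starting at ψ = 0.5:
  ψ = 0.500: g = 0.0233, g' = -0.606 → ψ = 0.539
Converged at ψ = 0.539.
Compositions from xᵢ = zᵢ/(1+ψ(Kᵢ−1)), yᵢ = Kᵢxᵢ:
  A: x = 0.181, y = 0.533
  B: x = 0.234, y = 0.201
  C: x = 0.088, y = 0.057
  D: x = 0.497, y = 0.209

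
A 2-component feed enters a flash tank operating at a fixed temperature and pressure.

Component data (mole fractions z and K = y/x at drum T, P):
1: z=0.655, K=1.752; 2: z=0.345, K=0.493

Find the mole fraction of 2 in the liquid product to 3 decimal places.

Let ψ = V/F and solve Σ zᵢ(Kᵢ−1)/(1+ψ(Kᵢ−1)) = 0.
Check two-phase: ΣzᵢKᵢ = 1.318 > 1 and Σzᵢ/Kᵢ = 1.074 > 1, so g(0) = 0.318 > 0 and g(1) = -0.074 < 0.
Newton–Raphson from ψ = 0.5:
  ψ = 0.500: g = 0.1237, g' = -0.355 → ψ = 0.849
  ψ = 0.849: g = -0.0063, g' = -0.411 → ψ = 0.833
Converged at ψ = 0.833.
Compositions from xᵢ = zᵢ/(1+ψ(Kᵢ−1)), yᵢ = Kᵢxᵢ:
  1: x = 0.403, y = 0.706
  2: x = 0.597, y = 0.294

x_2 = 0.597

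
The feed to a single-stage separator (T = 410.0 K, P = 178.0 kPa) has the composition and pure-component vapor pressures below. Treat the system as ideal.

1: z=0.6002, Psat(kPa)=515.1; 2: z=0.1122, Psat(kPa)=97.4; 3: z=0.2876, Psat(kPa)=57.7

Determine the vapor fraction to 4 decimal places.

Raoult's law: Kᵢ = Pᵢˢᵃᵗ/P = Pᵢˢᵃᵗ/178.0.
  K_1 = 515.1/178.0 = 2.893820, K_2 = 97.4/178.0 = 0.547191, K_3 = 57.7/178.0 = 0.324157
Rachford–Rice: g(ψ) = Σ zᵢ(Kᵢ−1)/(1+ψ(Kᵢ−1)) = 0.
Feasibility: ΣzᵢKᵢ = 1.8915, Σzᵢ/Kᵢ = 1.2997 — both > 1, two phases present.
Newton–Raphson from ψ = 0.42:
  ψ = 0.4200: g = 0.29895, g' = -0.9590 → ψ = 0.7317
  ψ = 0.7317: g = 0.01592, g' = -0.9438 → ψ = 0.7486
  ψ = 0.7486: g = -0.00013, g' = -0.9591 → ψ = 0.7485
Converged at ψ = 0.7485.

ψ = 0.7485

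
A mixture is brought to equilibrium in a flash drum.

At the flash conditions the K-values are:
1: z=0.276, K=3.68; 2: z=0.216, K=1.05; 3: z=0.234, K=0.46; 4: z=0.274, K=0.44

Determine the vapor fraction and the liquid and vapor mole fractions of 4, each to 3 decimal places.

ψ = 0.412, x_4 = 0.356, y_4 = 0.157

Newton iteration, ψ⁰ = 0.5:
  ψ = 0.500: g = -0.0596, g' = -0.656 → ψ = 0.409
  ψ = 0.409: g = 0.0021, g' = -0.708 → ψ = 0.412
Converged at ψ = 0.412.
Compositions from xᵢ = zᵢ/(1+ψ(Kᵢ−1)), yᵢ = Kᵢxᵢ:
  1: x = 0.131, y = 0.483
  2: x = 0.212, y = 0.222
  3: x = 0.301, y = 0.138
  4: x = 0.356, y = 0.157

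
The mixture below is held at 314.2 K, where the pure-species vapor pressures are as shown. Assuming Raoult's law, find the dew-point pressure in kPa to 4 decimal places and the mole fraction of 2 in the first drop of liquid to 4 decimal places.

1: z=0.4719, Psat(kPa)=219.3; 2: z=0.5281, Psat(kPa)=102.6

Pdew = 137.0047 kPa, x_2 = 0.7052

At the dew point ψ → 1, so Σzᵢ/Kᵢ = 1 with Kᵢ = Pᵢˢᵃᵗ/P ⇒ 1/P = Σzᵢ/Pᵢˢᵃᵗ.
1/P = 0.4719/219.3 + 0.5281/102.6 = 0.0072990 ⇒ P = 137.0047 kPa
xᵢ = zᵢP/Pᵢˢᵃᵗ ⇒ x_2 = 0.5281·137.0047/102.6 = 0.7052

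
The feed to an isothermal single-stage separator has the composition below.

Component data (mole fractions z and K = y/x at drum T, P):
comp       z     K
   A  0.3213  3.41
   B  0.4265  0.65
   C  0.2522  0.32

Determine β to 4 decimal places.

β = 0.3810

Rachford–Rice: g(β) = Σ zᵢ(Kᵢ−1)/(1+β(Kᵢ−1)) = 0.
Check two-phase: ΣzᵢKᵢ = 1.4536 > 1 and Σzᵢ/Kᵢ = 1.5385 > 1, so g(0) = 0.4536 > 0 and g(1) = -0.5385 < 0.
Newton iteration, β⁰ = 0.5:
  β = 0.5000: g = -0.08961, g' = -0.7283 → β = 0.3770
  β = 0.3770: g = 0.00316, g' = -0.7926 → β = 0.3810
Converged at β = 0.3810.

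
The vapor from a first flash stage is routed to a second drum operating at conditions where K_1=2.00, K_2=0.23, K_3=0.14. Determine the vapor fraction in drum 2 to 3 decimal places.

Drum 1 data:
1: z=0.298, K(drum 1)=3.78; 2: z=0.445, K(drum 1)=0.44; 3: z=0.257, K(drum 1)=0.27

V/F (drum 2) = 0.563

Drum 1:
Rachford–Rice: g(ψ₁) = Σ zᵢ(Kᵢ−1)/(1+ψ₁(Kᵢ−1)) = 0.
Check two-phase: ΣzᵢKᵢ = 1.392 > 1 and Σzᵢ/Kᵢ = 2.042 > 1, so g(0) = 0.392 > 0 and g(1) = -1.042 < 0.
Newton iteration, ψ₁⁰ = 0.56:
  ψ₁ = 0.560: g = -0.3564, g' = -1.040 → ψ₁ = 0.217
  ψ₁ = 0.217: g = 0.0096, g' = -1.269 → ψ₁ = 0.225
Converged at ψ₁ = 0.225.
Drum-1 compositions:
  1: x = 0.183, y = 0.693
  2: x = 0.509, y = 0.224
  3: x = 0.308, y = 0.083
Drum-2 feed = drum-1 vapor: z₂ = (0.6929, 0.2240, 0.0830).
Drum 2:
Let ψ₂ = V/F and solve Σ zᵢ(Kᵢ−1)/(1+ψ₂(Kᵢ−1)) = 0.
Check two-phase: ΣzᵢKᵢ = 1.449 > 1 and Σzᵢ/Kᵢ = 1.914 > 1, so g(0) = 0.449 > 0 and g(1) = -0.914 < 0.
Iterate (Newton) starting at ψ₂ = 0.59:
  ψ₂ = 0.590: g = -0.0253, g' = -0.973 → ψ₂ = 0.564
  ψ₂ = 0.564: g = -0.0006, g' = -0.930 → ψ₂ = 0.563
Converged at ψ₂ = 0.563.
  1: x = 0.443, y = 0.886
  2: x = 0.396, y = 0.091
  3: x = 0.161, y = 0.023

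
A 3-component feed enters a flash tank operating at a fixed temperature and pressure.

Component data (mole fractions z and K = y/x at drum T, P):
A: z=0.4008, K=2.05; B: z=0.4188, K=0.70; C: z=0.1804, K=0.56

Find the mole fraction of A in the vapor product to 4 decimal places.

y_A = 0.5074

Material balance + equilibrium reduce to Σ zᵢ(Kᵢ−1)/(1+V/F(Kᵢ−1)) = 0.
Feasibility: ΣzᵢKᵢ = 1.2158, Σzᵢ/Kᵢ = 1.1159 — both > 1, two phases present.
Newton iteration, V/F⁰ = 0.5:
  V/F = 0.5000: g = 0.02638, g' = -0.2996 → V/F = 0.5881
  V/F = 0.5881: g = 0.00055, g' = -0.2880 → V/F = 0.5900
Converged at V/F = 0.5900.
Compositions from xᵢ = zᵢ/(1+V/F(Kᵢ−1)), yᵢ = Kᵢxᵢ:
  A: x = 0.2475, y = 0.5074
  B: x = 0.5089, y = 0.3562
  C: x = 0.2436, y = 0.1364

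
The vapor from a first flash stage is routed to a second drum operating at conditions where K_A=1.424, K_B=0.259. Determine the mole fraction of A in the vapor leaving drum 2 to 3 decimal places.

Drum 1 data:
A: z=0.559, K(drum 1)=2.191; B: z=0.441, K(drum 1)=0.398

Drum 1:
Material balance + equilibrium reduce to Σ zᵢ(Kᵢ−1)/(1+ψ₁(Kᵢ−1)) = 0.
Feasibility: ΣzᵢKᵢ = 1.400, Σzᵢ/Kᵢ = 1.363 — both > 1, two phases present.
Binary case is linear: z₁(K₁−1)(1+ψ₁(K₂−1)) + z₂(K₂−1)(1+ψ₁(K₁−1)) = 0
⇒ ψ₁ = [z₁(K₁−1)+z₂(K₂−1)] / [−(K₁−1)(K₂−1)] = 0.4003/0.7170 = 0.558
Drum-1 compositions:
  A: x = 0.336, y = 0.736
  B: x = 0.664, y = 0.264
Drum-2 feed = drum-1 vapor: z₂ = (0.7356, 0.2644).
Drum 2:
Rachford–Rice: g(ψ₂) = Σ zᵢ(Kᵢ−1)/(1+ψ₂(Kᵢ−1)) = 0.
Feasibility: ΣzᵢKᵢ = 1.116, Σzᵢ/Kᵢ = 1.537 — both > 1, two phases present.
Iterate (Newton) starting at ψ₂ = 0.5:
  ψ₂ = 0.500: g = -0.0538, g' = -0.456 → ψ₂ = 0.382
  ψ₂ = 0.382: g = -0.0048, g' = -0.380 → ψ₂ = 0.369
Converged at ψ₂ = 0.369.
  A: x = 0.636, y = 0.906
  B: x = 0.364, y = 0.094

y_A (drum 2) = 0.906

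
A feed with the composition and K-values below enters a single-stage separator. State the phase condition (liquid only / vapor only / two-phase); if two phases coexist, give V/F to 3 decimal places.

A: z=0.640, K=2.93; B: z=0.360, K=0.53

vapor only

ΣzᵢKᵢ = 2.066; Σzᵢ/Kᵢ = 0.898.
Since Σzᵢ/Kᵢ < 1 the mixture is above its dew point — single vapor phase.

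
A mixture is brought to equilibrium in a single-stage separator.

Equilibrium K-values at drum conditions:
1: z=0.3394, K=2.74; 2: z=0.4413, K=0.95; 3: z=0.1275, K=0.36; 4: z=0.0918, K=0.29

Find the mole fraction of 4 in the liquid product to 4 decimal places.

Material balance + equilibrium reduce to Σ zᵢ(Kᵢ−1)/(1+β(Kᵢ−1)) = 0.
Feasibility: ΣzᵢKᵢ = 1.4217, Σzᵢ/Kᵢ = 1.2591 — both > 1, two phases present.
Newton iteration, β⁰ = 0.5:
  β = 0.5000: g = 0.07212, g' = -0.5192 → β = 0.6389
  β = 0.6389: g = -0.00048, g' = -0.5361 → β = 0.6380
Converged at β = 0.6380.
Compositions from xᵢ = zᵢ/(1+β(Kᵢ−1)), yᵢ = Kᵢxᵢ:
  1: x = 0.1608, y = 0.4407
  2: x = 0.4558, y = 0.4330
  3: x = 0.2155, y = 0.0776
  4: x = 0.1678, y = 0.0487

x_4 = 0.1678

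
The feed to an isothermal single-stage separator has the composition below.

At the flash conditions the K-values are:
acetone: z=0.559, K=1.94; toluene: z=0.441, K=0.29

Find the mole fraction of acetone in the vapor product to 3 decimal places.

y_acetone = 0.835

Binary case is linear: z₁(K₁−1)(1+β(K₂−1)) + z₂(K₂−1)(1+β(K₁−1)) = 0
⇒ β = [z₁(K₁−1)+z₂(K₂−1)] / [−(K₁−1)(K₂−1)] = 0.2124/0.6674 = 0.318
Compositions from xᵢ = zᵢ/(1+β(Kᵢ−1)), yᵢ = Kᵢxᵢ:
  acetone: x = 0.430, y = 0.835
  toluene: x = 0.570, y = 0.165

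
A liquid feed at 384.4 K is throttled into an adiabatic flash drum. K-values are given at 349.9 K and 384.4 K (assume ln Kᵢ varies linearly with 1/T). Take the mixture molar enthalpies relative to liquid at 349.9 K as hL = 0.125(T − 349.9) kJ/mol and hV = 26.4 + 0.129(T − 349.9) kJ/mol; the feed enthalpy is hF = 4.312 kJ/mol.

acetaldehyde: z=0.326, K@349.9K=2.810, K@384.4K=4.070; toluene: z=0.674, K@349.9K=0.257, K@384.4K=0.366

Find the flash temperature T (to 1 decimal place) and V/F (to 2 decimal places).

Adiabatic flash: solve Rachford–Rice at each trial T, then check hF = ψ·hV(T) + (1−ψ)·hL(T).
  T = 349.9 K: K = (2.810, 0.257), RR gives ψ = 0.066, H_out = 1.753 kJ/mol
  T = 384.4 K: K = (4.070, 0.366), RR gives ψ = 0.295, H_out = 12.132 kJ/mol
  T = 367.1 K: K = (3.410, 0.309), RR gives ψ = 0.192, H_out = 7.235 kJ/mol
  T = 358.5 K: K = (3.102, 0.282), RR gives ψ = 0.134, H_out = 4.611 kJ/mol
  T = 354.2 K: K = (2.954, 0.270), RR gives ψ = 0.101, H_out = 3.218 kJ/mol
  T = 356.4 K: K = (3.030, 0.276), RR gives ψ = 0.118, H_out = 3.939 kJ/mol
Linear interpolation between T = 356.4 (H_out = 3.939) and T = 358.5 (H_out = 4.611) on hF = 4.312 gives T ≈ 357.6 K, at which ψ = 0.13.

T = 357.6 K, V/F = 0.13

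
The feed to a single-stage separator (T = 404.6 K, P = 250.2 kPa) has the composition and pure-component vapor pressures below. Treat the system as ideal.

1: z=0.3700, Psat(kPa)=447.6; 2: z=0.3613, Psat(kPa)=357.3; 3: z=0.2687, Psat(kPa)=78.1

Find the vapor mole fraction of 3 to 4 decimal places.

y_3 = 0.1449

Raoult's law: Kᵢ = Pᵢˢᵃᵗ/P = Pᵢˢᵃᵗ/250.2.
  K_1 = 447.6/250.2 = 1.788969, K_2 = 357.3/250.2 = 1.428058, K_3 = 78.1/250.2 = 0.312150
Rachford–Rice: g(ψ) = Σ zᵢ(Kᵢ−1)/(1+ψ(Kᵢ−1)) = 0.
Check two-phase: ΣzᵢKᵢ = 1.2618 > 1 and Σzᵢ/Kᵢ = 1.3206 > 1, so g(0) = 0.2618 > 0 and g(1) = -0.3206 < 0.
Newton–Raphson from ψ = 0.5:
  ψ = 0.5000: g = 0.05502, g' = -0.4587 → ψ = 0.6199
  ψ = 0.6199: g = -0.00397, g' = -0.5316 → ψ = 0.6125
  ψ = 0.6125: g = -0.00002, g' = -0.5258 → ψ = 0.6124
Converged at ψ = 0.6124.
Compositions from xᵢ = zᵢ/(1+ψ(Kᵢ−1)), yᵢ = Kᵢxᵢ:
  1: x = 0.2495, y = 0.4463
  2: x = 0.2863, y = 0.4088
  3: x = 0.4643, y = 0.1449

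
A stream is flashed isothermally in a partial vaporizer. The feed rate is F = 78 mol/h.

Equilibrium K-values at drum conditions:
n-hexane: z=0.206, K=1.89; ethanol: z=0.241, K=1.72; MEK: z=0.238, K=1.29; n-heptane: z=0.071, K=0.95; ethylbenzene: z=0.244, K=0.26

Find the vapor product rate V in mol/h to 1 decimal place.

V = 42.7 mol/h

Let ψ = V/F and solve Σ zᵢ(Kᵢ−1)/(1+ψ(Kᵢ−1)) = 0.
g(0) = ΣzᵢKᵢ − 1 = 0.242 and g(1) = 1 − Σzᵢ/Kᵢ = -0.447, so a root lies in (0, 1).
Newton iteration, ψ⁰ = 0.5:
  ψ = 0.500: g = 0.0245, g' = -0.498 → ψ = 0.549
  ψ = 0.549: g = -0.0008, g' = -0.532 → ψ = 0.548
Converged at ψ = 0.548.
Then V = ψ·F = 0.5477·78 = 42.7 mol/h and L = F − V = 35.3 mol/h.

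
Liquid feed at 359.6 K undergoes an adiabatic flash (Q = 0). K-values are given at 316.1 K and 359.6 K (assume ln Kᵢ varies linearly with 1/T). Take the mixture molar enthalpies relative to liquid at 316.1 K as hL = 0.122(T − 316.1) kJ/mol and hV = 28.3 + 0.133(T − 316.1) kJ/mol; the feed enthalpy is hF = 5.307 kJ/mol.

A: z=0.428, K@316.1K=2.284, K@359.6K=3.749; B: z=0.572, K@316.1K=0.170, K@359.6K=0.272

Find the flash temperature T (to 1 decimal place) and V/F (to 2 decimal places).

T = 324.1 K, V/F = 0.15

Adiabatic flash: solve Rachford–Rice at each trial T, then check hF = ψ·hV(T) + (1−ψ)·hL(T).
  T = 316.1 K: K = (2.284, 0.170), RR gives ψ = 0.070, H_out = 1.986 kJ/mol
  T = 359.6 K: K = (3.749, 0.272), RR gives ψ = 0.380, H_out = 16.238 kJ/mol
  T = 337.9 K: K = (2.975, 0.218), RR gives ψ = 0.258, H_out = 10.023 kJ/mol
  T = 327.0 K: K = (2.618, 0.194), RR gives ψ = 0.177, H_out = 6.366 kJ/mol
  T = 321.6 K: K = (2.450, 0.182), RR gives ψ = 0.128, H_out = 4.315 kJ/mol
  T = 324.3 K: K = (2.533, 0.188), RR gives ψ = 0.154, H_out = 5.365 kJ/mol
  T = 323.0 K: K = (2.493, 0.185), RR gives ψ = 0.142, H_out = 4.866 kJ/mol
Linear interpolation between T = 323.0 (H_out = 4.866) and T = 324.3 (H_out = 5.365) on hF = 5.307 gives T ≈ 324.1 K, at which ψ = 0.15.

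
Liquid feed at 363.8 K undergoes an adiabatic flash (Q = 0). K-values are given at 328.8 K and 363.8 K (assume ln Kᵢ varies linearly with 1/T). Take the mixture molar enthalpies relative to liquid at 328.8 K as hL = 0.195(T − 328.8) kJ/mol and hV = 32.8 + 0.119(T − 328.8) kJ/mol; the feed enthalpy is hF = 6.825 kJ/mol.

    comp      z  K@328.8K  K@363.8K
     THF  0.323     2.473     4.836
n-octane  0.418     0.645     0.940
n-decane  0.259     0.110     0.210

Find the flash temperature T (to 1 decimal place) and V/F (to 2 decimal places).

Adiabatic flash: solve Rachford–Rice at each trial T, then check hF = ψ·hV(T) + (1−ψ)·hL(T).
  T = 328.8 K: K = (2.473, 0.645, 0.110), RR gives ψ = 0.109, H_out = 3.588 kJ/mol
  T = 363.8 K: K = (4.836, 0.940, 0.210), RR gives ψ = 0.561, H_out = 23.724 kJ/mol
  T = 346.3 K: K = (3.517, 0.786, 0.154), RR gives ψ = 0.375, H_out = 15.227 kJ/mol
  T = 337.6 K: K = (2.966, 0.714, 0.131), RR gives ψ = 0.260, H_out = 10.086 kJ/mol
  T = 333.2 K: K = (2.711, 0.679, 0.120), RR gives ψ = 0.191, H_out = 7.055 kJ/mol
  T = 331.0 K: K = (2.590, 0.662, 0.115), RR gives ψ = 0.152, H_out = 5.385 kJ/mol
Linear interpolation between T = 331.0 (H_out = 5.385) and T = 333.2 (H_out = 7.055) on hF = 6.825 gives T ≈ 332.9 K, at which ψ = 0.19.

T = 332.9 K, V/F = 0.19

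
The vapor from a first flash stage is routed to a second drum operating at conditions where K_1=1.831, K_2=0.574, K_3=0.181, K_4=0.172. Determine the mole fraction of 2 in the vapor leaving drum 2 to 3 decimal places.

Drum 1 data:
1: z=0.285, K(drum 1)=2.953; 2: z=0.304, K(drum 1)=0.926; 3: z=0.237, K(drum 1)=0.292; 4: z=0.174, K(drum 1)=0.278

Drum 1:
Let ψ₁ = V/F and solve Σ zᵢ(Kᵢ−1)/(1+ψ₁(Kᵢ−1)) = 0.
Check two-phase: ΣzᵢKᵢ = 1.241 > 1 and Σzᵢ/Kᵢ = 1.862 > 1, so g(0) = 0.241 > 0 and g(1) = -0.862 < 0.
Iterate (Newton) starting at ψ₁ = 0.5:
  ψ₁ = 0.500: g = -0.1981, g' = -0.787 → ψ₁ = 0.248
  ψ₁ = 0.248: g = -0.0047, g' = -0.804 → ψ₁ = 0.242
Converged at ψ₁ = 0.242.
Drum-1 compositions:
  1: x = 0.193, y = 0.571
  2: x = 0.310, y = 0.287
  3: x = 0.286, y = 0.084
  4: x = 0.211, y = 0.059
Drum-2 feed = drum-1 vapor: z₂ = (0.5712, 0.2866, 0.0835, 0.0586).
Drum 2:
Material balance + equilibrium reduce to Σ zᵢ(Kᵢ−1)/(1+ψ₂(Kᵢ−1)) = 0.
Feasibility: ΣzᵢKᵢ = 1.236, Σzᵢ/Kᵢ = 1.614 — both > 1, two phases present.
Iterate (Newton) starting at ψ₂ = 0.4:
  ψ₂ = 0.400: g = 0.0347, g' = -0.512 → ψ₂ = 0.468
  ψ₂ = 0.468: g = -0.0009, g' = -0.540 → ψ₂ = 0.466
Converged at ψ₂ = 0.466.
  1: x = 0.412, y = 0.754
  2: x = 0.358, y = 0.205
  3: x = 0.135, y = 0.024
  4: x = 0.095, y = 0.016

y_2 (drum 2) = 0.205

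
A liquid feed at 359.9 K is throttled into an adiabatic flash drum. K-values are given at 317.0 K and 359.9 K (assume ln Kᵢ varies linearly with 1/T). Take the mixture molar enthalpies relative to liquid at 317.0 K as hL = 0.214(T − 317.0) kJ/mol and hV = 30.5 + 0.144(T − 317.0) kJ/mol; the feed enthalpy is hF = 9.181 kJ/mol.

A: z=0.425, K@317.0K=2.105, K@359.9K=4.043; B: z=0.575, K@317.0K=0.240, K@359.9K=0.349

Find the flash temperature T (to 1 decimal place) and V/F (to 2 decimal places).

Adiabatic flash: solve Rachford–Rice at each trial T, then check hF = ψ·hV(T) + (1−ψ)·hL(T).
  T = 317.0 K: K = (2.105, 0.240), RR gives ψ = 0.039, H_out = 1.185 kJ/mol
  T = 359.9 K: K = (4.043, 0.349), RR gives ψ = 0.464, H_out = 21.936 kJ/mol
  T = 338.4 K: K = (2.976, 0.293), RR gives ψ = 0.310, H_out = 13.568 kJ/mol
  T = 327.7 K: K = (2.517, 0.266), RR gives ψ = 0.200, H_out = 8.238 kJ/mol
  T = 333.0 K: K = (2.738, 0.279), RR gives ψ = 0.259, H_out = 11.027 kJ/mol
  T = 330.4 K: K = (2.628, 0.273), RR gives ψ = 0.231, H_out = 9.702 kJ/mol
  T = 329.0 K: K = (2.570, 0.269), RR gives ψ = 0.215, H_out = 8.955 kJ/mol
Linear interpolation between T = 329.0 (H_out = 8.955) and T = 330.4 (H_out = 9.702) on hF = 9.181 gives T ≈ 329.4 K, at which ψ = 0.22.

T = 329.4 K, V/F = 0.22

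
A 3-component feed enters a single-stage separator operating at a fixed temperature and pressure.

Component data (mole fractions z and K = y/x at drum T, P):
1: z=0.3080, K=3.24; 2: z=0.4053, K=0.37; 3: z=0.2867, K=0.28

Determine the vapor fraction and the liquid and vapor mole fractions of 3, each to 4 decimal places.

Rachford–Rice: g(ψ) = Σ zᵢ(Kᵢ−1)/(1+ψ(Kᵢ−1)) = 0.
Check two-phase: ΣzᵢKᵢ = 1.2282 > 1 and Σzᵢ/Kᵢ = 2.2144 > 1, so g(0) = 0.2282 > 0 and g(1) = -1.2144 < 0.
Newton–Raphson from ψ = 0.5:
  ψ = 0.5000: g = -0.36986, g' = -1.0495 → ψ = 0.1476
  ψ = 0.1476: g = 0.00601, g' = -1.2545 → ψ = 0.1524
Converged at ψ = 0.1524.
Compositions from xᵢ = zᵢ/(1+ψ(Kᵢ−1)), yᵢ = Kᵢxᵢ:
  1: x = 0.2296, y = 0.7439
  2: x = 0.4483, y = 0.1659
  3: x = 0.3220, y = 0.0902

ψ = 0.1524, x_3 = 0.3220, y_3 = 0.0902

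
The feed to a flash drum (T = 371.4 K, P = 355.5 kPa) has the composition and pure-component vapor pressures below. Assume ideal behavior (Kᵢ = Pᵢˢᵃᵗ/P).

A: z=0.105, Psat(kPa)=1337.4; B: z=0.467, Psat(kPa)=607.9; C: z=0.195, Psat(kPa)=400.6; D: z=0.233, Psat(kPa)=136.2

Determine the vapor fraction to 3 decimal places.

Raoult's law: Kᵢ = Pᵢˢᵃᵗ/P = Pᵢˢᵃᵗ/355.5.
  K_A = 1337.4/355.5 = 3.76203, K_B = 607.9/355.5 = 1.70999, K_C = 400.6/355.5 = 1.12686, K_D = 136.2/355.5 = 0.38312
Iterate (Newton) starting at ψ = 0.57:
  ψ = 0.570: g = 0.1501, g' = -0.454 → ψ = 0.901
  ψ = 0.901: g = -0.0159, g' = -0.605 → ψ = 0.874
Converged at ψ = 0.874.

ψ = 0.874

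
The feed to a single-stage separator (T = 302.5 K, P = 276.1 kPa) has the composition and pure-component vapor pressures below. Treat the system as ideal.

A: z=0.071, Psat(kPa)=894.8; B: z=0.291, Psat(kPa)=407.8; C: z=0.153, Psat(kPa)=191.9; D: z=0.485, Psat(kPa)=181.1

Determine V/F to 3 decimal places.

V/F = 0.225

Raoult's law: Kᵢ = Pᵢˢᵃᵗ/P = Pᵢˢᵃᵗ/276.1.
  K_A = 894.8/276.1 = 3.24085, K_B = 407.8/276.1 = 1.47700, K_C = 191.9/276.1 = 0.69504, K_D = 181.1/276.1 = 0.65592
Material balance + equilibrium reduce to Σ zᵢ(Kᵢ−1)/(1+V/F(Kᵢ−1)) = 0.
Feasibility: ΣzᵢKᵢ = 1.084, Σzᵢ/Kᵢ = 1.178 — both > 1, two phases present.
Newton–Raphson from V/F = 0.5:
  V/F = 0.500: g = -0.0695, g' = -0.226 → V/F = 0.193
  V/F = 0.193: g = 0.0100, g' = -0.311 → V/F = 0.225
Converged at V/F = 0.225.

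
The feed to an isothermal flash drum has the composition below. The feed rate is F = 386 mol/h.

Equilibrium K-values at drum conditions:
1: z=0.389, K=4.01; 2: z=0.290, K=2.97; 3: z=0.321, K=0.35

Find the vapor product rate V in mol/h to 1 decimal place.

Material balance + equilibrium reduce to Σ zᵢ(Kᵢ−1)/(1+ψ(Kᵢ−1)) = 0.
Feasibility: ΣzᵢKᵢ = 2.534, Σzᵢ/Kᵢ = 1.112 — both > 1, two phases present.
Newton iteration, ψ⁰ = 0.57:
  ψ = 0.570: g = 0.3688, g' = -1.070 → ψ = 0.915
  ψ = 0.915: g = 0.0012, g' = -1.219 → ψ = 0.916
Converged at ψ = 0.916.
Then V = ψ·F = 0.9157·386 = 353.5 mol/h and L = F − V = 32.5 mol/h.

V = 353.5 mol/h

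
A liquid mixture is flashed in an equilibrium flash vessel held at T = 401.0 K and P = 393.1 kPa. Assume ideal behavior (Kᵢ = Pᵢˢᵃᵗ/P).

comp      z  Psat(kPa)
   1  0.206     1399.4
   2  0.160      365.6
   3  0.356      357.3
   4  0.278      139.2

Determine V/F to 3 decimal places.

V/F = 0.352

Raoult's law: Kᵢ = Pᵢˢᵃᵗ/P = Pᵢˢᵃᵗ/393.1.
  K_1 = 1399.4/393.1 = 3.55991, K_2 = 365.6/393.1 = 0.93004, K_3 = 357.3/393.1 = 0.90893, K_4 = 139.2/393.1 = 0.35411
Rachford–Rice: g(V/F) = Σ zᵢ(Kᵢ−1)/(1+V/F(Kᵢ−1)) = 0.
Check two-phase: ΣzᵢKᵢ = 1.304 > 1 and Σzᵢ/Kᵢ = 1.407 > 1, so g(0) = 0.304 > 0 and g(1) = -0.407 < 0.
Iterate (Newton) starting at V/F = 0.47:
  V/F = 0.470: g = -0.0639, g' = -0.521 → V/F = 0.347
  V/F = 0.347: g = 0.0027, g' = -0.575 → V/F = 0.352
Converged at V/F = 0.352.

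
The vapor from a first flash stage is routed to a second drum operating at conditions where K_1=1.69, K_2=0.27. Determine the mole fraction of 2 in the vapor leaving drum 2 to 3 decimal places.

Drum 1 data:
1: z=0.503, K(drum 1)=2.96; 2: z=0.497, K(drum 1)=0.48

Drum 1:
Rachford–Rice: g(ψ₁) = Σ zᵢ(Kᵢ−1)/(1+ψ₁(Kᵢ−1)) = 0.
Check two-phase: ΣzᵢKᵢ = 1.727 > 1 and Σzᵢ/Kᵢ = 1.205 > 1, so g(0) = 0.727 > 0 and g(1) = -0.205 < 0.
Newton–Raphson from ψ₁ = 0.5:
  ψ₁ = 0.500: g = 0.1487, g' = -0.738 → ψ₁ = 0.701
  ψ₁ = 0.701: g = 0.0084, g' = -0.676 → ψ₁ = 0.714
Converged at ψ₁ = 0.714.
Drum-1 compositions:
  1: x = 0.210, y = 0.621
  2: x = 0.790, y = 0.379
Drum-2 feed = drum-1 vapor: z₂ = (0.6206, 0.3794).
Drum 2:
Let ψ₂ = V/F and solve Σ zᵢ(Kᵢ−1)/(1+ψ₂(Kᵢ−1)) = 0.
Feasibility: ΣzᵢKᵢ = 1.151, Σzᵢ/Kᵢ = 1.772 — both > 1, two phases present.
Newton iteration, ψ₂⁰ = 0.34:
  ψ₂ = 0.340: g = -0.0215, g' = -0.552 → ψ₂ = 0.301
  ψ₂ = 0.301: g = -0.0003, g' = -0.535 → ψ₂ = 0.300
Converged at ψ₂ = 0.300.
  1: x = 0.514, y = 0.869
  2: x = 0.486, y = 0.131

y_2 (drum 2) = 0.131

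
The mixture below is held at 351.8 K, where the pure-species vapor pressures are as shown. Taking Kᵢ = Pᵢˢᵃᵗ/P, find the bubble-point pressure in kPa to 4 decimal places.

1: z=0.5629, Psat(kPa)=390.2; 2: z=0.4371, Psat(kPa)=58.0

At the bubble point ψ → 0, so ΣzᵢKᵢ = 1 with Kᵢ = Pᵢˢᵃᵗ/P ⇒ P = ΣzᵢPᵢˢᵃᵗ.
P = 0.5629·390.2 + 0.4371·58.0 = 244.9954 kPa

Pbub = 244.9954 kPa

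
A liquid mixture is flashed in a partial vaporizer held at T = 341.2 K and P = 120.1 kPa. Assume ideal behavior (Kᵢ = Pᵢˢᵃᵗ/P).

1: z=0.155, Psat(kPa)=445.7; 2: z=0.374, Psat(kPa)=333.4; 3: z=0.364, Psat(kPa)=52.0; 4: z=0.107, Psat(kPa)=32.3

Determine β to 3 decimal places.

Raoult's law: Kᵢ = Pᵢˢᵃᵗ/P = Pᵢˢᵃᵗ/120.1.
  K_1 = 445.7/120.1 = 3.71107, K_2 = 333.4/120.1 = 2.77602, K_3 = 52.0/120.1 = 0.43297, K_4 = 32.3/120.1 = 0.26894
Material balance + equilibrium reduce to Σ zᵢ(Kᵢ−1)/(1+β(Kᵢ−1)) = 0.
Check two-phase: ΣzᵢKᵢ = 1.800 > 1 and Σzᵢ/Kᵢ = 1.415 > 1, so g(0) = 0.800 > 0 and g(1) = -0.415 < 0.
Newton–Raphson from β = 0.5:
  β = 0.500: g = 0.1189, g' = -0.906 → β = 0.631
  β = 0.631: g = 0.0015, g' = -0.898 → β = 0.633
Converged at β = 0.633.

β = 0.633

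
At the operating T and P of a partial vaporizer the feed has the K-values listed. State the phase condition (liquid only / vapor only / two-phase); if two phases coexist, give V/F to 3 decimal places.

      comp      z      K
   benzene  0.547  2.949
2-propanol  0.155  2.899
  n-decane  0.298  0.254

ΣzᵢKᵢ = 2.138; Σzᵢ/Kᵢ = 1.412.
Both exceed 1, so a two-phase solution exists.
Newton iteration, ψ⁰ = 0.43:
  ψ = 0.430: g = 0.4147, g' = -1.144 → ψ = 0.793
  ψ = 0.793: g = -0.0074, g' = -1.403 → ψ = 0.787
Converged at ψ = 0.787.

two-phase, V/F = 0.787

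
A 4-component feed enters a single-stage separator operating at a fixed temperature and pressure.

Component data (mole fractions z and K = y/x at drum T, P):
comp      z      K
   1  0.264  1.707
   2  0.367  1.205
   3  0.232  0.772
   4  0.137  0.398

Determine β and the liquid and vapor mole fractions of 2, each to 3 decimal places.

Material balance + equilibrium reduce to Σ zᵢ(Kᵢ−1)/(1+β(Kᵢ−1)) = 0.
Feasibility: ΣzᵢKᵢ = 1.127, Σzᵢ/Kᵢ = 1.104 — both > 1, two phases present.
Iterate (Newton) starting at β = 0.5:
  β = 0.500: g = 0.0285, g' = -0.202 → β = 0.641
  β = 0.641: g = -0.0013, g' = -0.223 → β = 0.635
Converged at β = 0.635.
Compositions from xᵢ = zᵢ/(1+β(Kᵢ−1)), yᵢ = Kᵢxᵢ:
  1: x = 0.182, y = 0.311
  2: x = 0.325, y = 0.391
  3: x = 0.271, y = 0.209
  4: x = 0.222, y = 0.088

β = 0.635, x_2 = 0.325, y_2 = 0.391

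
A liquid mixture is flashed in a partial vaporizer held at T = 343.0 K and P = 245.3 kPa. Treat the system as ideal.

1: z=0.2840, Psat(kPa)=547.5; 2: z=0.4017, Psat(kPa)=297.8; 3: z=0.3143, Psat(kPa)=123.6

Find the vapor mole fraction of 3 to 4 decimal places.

Raoult's law: Kᵢ = Pᵢˢᵃᵗ/P = Pᵢˢᵃᵗ/245.3.
  K_1 = 547.5/245.3 = 2.231961, K_2 = 297.8/245.3 = 1.214024, K_3 = 123.6/245.3 = 0.503873
Newton iteration, V/F⁰ = 0.5:
  V/F = 0.5000: g = 0.08680, g' = -0.3169 → V/F = 0.7739
  V/F = 0.7739: g = -0.00025, g' = -0.3303 → V/F = 0.7731
Converged at V/F = 0.7731.
Compositions from xᵢ = zᵢ/(1+V/F(Kᵢ−1)), yᵢ = Kᵢxᵢ:
  1: x = 0.1455, y = 0.3247
  2: x = 0.3447, y = 0.4184
  3: x = 0.5099, y = 0.2569

y_3 = 0.2569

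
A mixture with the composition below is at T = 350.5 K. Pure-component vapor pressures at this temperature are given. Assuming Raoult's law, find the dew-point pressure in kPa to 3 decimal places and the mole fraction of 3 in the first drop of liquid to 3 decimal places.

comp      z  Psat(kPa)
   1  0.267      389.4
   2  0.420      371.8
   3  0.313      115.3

Pdew = 220.752 kPa, x_3 = 0.599

At the dew point ψ → 1, so Σzᵢ/Kᵢ = 1 with Kᵢ = Pᵢˢᵃᵗ/P ⇒ 1/P = Σzᵢ/Pᵢˢᵃᵗ.
1/P = 0.267/389.4 + 0.420/371.8 + 0.313/115.3 = 0.004530 ⇒ P = 220.752 kPa
xᵢ = zᵢP/Pᵢˢᵃᵗ ⇒ x_3 = 0.313·220.752/115.3 = 0.599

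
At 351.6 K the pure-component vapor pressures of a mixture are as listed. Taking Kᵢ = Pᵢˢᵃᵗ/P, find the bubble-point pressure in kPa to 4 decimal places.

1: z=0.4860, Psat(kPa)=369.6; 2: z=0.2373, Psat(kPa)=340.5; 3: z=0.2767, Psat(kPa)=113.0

At the bubble point ψ → 0, so ΣzᵢKᵢ = 1 with Kᵢ = Pᵢˢᵃᵗ/P ⇒ P = ΣzᵢPᵢˢᵃᵗ.
P = 0.4860·369.6 + 0.2373·340.5 + 0.2767·113.0 = 291.6934 kPa

Pbub = 291.6934 kPa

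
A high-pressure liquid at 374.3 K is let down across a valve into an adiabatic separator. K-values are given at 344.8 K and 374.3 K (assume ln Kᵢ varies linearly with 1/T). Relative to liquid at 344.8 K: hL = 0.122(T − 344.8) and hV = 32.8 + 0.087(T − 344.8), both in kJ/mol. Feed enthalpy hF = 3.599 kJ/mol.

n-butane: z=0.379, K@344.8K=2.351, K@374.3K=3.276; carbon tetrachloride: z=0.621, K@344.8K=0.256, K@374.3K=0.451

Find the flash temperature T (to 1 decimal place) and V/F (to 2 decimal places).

T = 348.4 K, V/F = 0.10

Adiabatic flash: solve Rachford–Rice at each trial T, then check hF = ψ·hV(T) + (1−ψ)·hL(T).
  T = 344.8 K: K = (2.351, 0.256), RR gives ψ = 0.050, H_out = 1.632 kJ/mol
  T = 374.3 K: K = (3.276, 0.451), RR gives ψ = 0.417, H_out = 16.862 kJ/mol
  T = 359.6 K: K = (2.796, 0.344), RR gives ψ = 0.232, H_out = 9.295 kJ/mol
  T = 352.2 K: K = (2.568, 0.298), RR gives ψ = 0.144, H_out = 5.580 kJ/mol
  T = 348.5 K: K = (2.458, 0.276), RR gives ψ = 0.098, H_out = 3.650 kJ/mol
  T = 346.6 K: K = (2.403, 0.266), RR gives ψ = 0.074, H_out = 2.627 kJ/mol
Linear interpolation between T = 346.6 (H_out = 2.627) and T = 348.5 (H_out = 3.650) on hF = 3.599 gives T ≈ 348.4 K, at which ψ = 0.10.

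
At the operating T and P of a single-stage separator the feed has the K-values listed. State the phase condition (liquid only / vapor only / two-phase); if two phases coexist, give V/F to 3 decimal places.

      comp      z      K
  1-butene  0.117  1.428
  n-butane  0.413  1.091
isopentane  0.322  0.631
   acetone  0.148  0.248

liquid only

ΣzᵢKᵢ = 0.858; Σzᵢ/Kᵢ = 1.568.
Since ΣzᵢKᵢ < 1 the mixture is below its bubble point — single liquid phase.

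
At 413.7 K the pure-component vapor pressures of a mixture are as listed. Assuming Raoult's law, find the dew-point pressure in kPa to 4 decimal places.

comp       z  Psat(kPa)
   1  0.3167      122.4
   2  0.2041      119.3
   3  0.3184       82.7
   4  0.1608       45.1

At the dew point ψ → 1, so Σzᵢ/Kᵢ = 1 with Kᵢ = Pᵢˢᵃᵗ/P ⇒ 1/P = Σzᵢ/Pᵢˢᵃᵗ.
1/P = 0.3167/122.4 + 0.2041/119.3 + 0.3184/82.7 + 0.1608/45.1 = 0.0117137 ⇒ P = 85.3701 kPa

Pdew = 85.3701 kPa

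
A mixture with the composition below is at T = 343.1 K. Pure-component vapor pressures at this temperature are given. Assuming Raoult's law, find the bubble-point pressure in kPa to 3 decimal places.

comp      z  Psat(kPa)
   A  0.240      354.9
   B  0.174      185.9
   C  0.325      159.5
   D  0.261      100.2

Pbub = 195.512 kPa

At the bubble point ψ → 0, so ΣzᵢKᵢ = 1 with Kᵢ = Pᵢˢᵃᵗ/P ⇒ P = ΣzᵢPᵢˢᵃᵗ.
P = 0.240·354.9 + 0.174·185.9 + 0.325·159.5 + 0.261·100.2 = 195.512 kPa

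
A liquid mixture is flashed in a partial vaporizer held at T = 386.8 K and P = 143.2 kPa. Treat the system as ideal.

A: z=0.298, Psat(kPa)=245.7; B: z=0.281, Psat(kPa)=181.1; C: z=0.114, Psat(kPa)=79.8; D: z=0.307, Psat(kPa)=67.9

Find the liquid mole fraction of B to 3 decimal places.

Raoult's law: Kᵢ = Pᵢˢᵃᵗ/P = Pᵢˢᵃᵗ/143.2.
  K_A = 245.7/143.2 = 1.71578, K_B = 181.1/143.2 = 1.26466, K_C = 79.8/143.2 = 0.55726, K_D = 67.9/143.2 = 0.47416
Let ψ = V/F and solve Σ zᵢ(Kᵢ−1)/(1+ψ(Kᵢ−1)) = 0.
Feasibility: ΣzᵢKᵢ = 1.076, Σzᵢ/Kᵢ = 1.248 — both > 1, two phases present.
Newton iteration, ψ⁰ = 0.5:
  ψ = 0.500: g = -0.0611, g' = -0.291 → ψ = 0.290
  ψ = 0.290: g = -0.0028, g' = -0.269 → ψ = 0.280
Converged at ψ = 0.280.
Compositions from xᵢ = zᵢ/(1+ψ(Kᵢ−1)), yᵢ = Kᵢxᵢ:
  A: x = 0.248, y = 0.426
  B: x = 0.262, y = 0.331
  C: x = 0.130, y = 0.073
  D: x = 0.360, y = 0.171

x_B = 0.262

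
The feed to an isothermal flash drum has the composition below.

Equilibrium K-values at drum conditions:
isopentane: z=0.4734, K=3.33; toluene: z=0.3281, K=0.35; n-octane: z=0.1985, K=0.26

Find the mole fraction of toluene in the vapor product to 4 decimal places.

Iterate (Newton) starting at β = 0.45:
  β = 0.4500: g = 0.01679, g' = -1.1337 → β = 0.4648
Converged at β = 0.4648.
Compositions from xᵢ = zᵢ/(1+β(Kᵢ−1)), yᵢ = Kᵢxᵢ:
  isopentane: x = 0.2273, y = 0.7568
  toluene: x = 0.4702, y = 0.1646
  n-octane: x = 0.3026, y = 0.0787

y_toluene = 0.1646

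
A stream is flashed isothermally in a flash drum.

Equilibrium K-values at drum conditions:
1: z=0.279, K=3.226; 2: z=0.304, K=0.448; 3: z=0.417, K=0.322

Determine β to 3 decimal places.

β = 0.122

Let β = V/F and solve Σ zᵢ(Kᵢ−1)/(1+β(Kᵢ−1)) = 0.
Feasibility: ΣzᵢKᵢ = 1.171, Σzᵢ/Kᵢ = 2.060 — both > 1, two phases present.
Newton–Raphson from β = 0.5:
  β = 0.500: g = -0.3656, g' = -0.925 → β = 0.105
  β = 0.105: g = 0.0211, g' = -1.235 → β = 0.122
Converged at β = 0.122.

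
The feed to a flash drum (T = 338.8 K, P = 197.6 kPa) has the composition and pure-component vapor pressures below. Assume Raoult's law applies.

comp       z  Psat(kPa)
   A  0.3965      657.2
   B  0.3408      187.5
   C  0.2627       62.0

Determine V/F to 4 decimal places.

Raoult's law: Kᵢ = Pᵢˢᵃᵗ/P = Pᵢˢᵃᵗ/197.6.
  K_A = 657.2/197.6 = 3.325911, K_B = 187.5/197.6 = 0.948887, K_C = 62.0/197.6 = 0.313765
Material balance + equilibrium reduce to Σ zᵢ(Kᵢ−1)/(1+V/F(Kᵢ−1)) = 0.
Feasibility: ΣzᵢKᵢ = 1.7245, Σzᵢ/Kᵢ = 1.3156 — both > 1, two phases present.
Iterate (Newton) starting at V/F = 0.44:
  V/F = 0.4400: g = 0.17971, g' = -0.7787 → V/F = 0.6708
  V/F = 0.6708: g = 0.00815, g' = -0.7529 → V/F = 0.6816
Converged at V/F = 0.6816.

V/F = 0.6816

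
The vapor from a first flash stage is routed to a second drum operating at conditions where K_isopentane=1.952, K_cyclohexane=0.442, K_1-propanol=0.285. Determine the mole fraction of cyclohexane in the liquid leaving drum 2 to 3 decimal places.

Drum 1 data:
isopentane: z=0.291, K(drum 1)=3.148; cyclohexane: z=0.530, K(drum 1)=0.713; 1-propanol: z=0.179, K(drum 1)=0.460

Drum 1:
Let ψ₁ = V/F and solve Σ zᵢ(Kᵢ−1)/(1+ψ₁(Kᵢ−1)) = 0.
g(0) = ΣzᵢKᵢ − 1 = 0.376 and g(1) = 1 − Σzᵢ/Kᵢ = -0.225, so a root lies in (0, 1).
Newton iteration, ψ₁⁰ = 0.5:
  ψ₁ = 0.500: g = -0.0086, g' = -0.470 → ψ₁ = 0.482
Converged at ψ₁ = 0.482.
Drum-1 compositions:
  isopentane: x = 0.143, y = 0.450
  cyclohexane: x = 0.615, y = 0.439
  1-propanol: x = 0.242, y = 0.111
Drum-2 feed = drum-1 vapor: z₂ = (0.4502, 0.4385, 0.1113).
Drum 2:
Rachford–Rice: g(ψ₂) = Σ zᵢ(Kᵢ−1)/(1+ψ₂(Kᵢ−1)) = 0.
g(0) = ΣzᵢKᵢ − 1 = 0.104 and g(1) = 1 − Σzᵢ/Kᵢ = -0.613, so a root lies in (0, 1).
Iterate (Newton) starting at ψ₂ = 0.5:
  ψ₂ = 0.500: g = -0.1729, g' = -0.588 → ψ₂ = 0.206
  ψ₂ = 0.206: g = -0.0114, g' = -0.538 → ψ₂ = 0.185
Converged at ψ₂ = 0.185.
  isopentane: x = 0.383, y = 0.747
  cyclohexane: x = 0.489, y = 0.216
  1-propanol: x = 0.128, y = 0.037

x_cyclohexane (drum 2) = 0.489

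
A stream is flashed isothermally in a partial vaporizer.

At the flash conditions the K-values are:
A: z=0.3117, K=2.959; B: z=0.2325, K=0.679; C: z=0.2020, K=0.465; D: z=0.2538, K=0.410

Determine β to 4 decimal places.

Iterate (Newton) starting at β = 0.5:
  β = 0.5000: g = -0.14036, g' = -0.6248 → β = 0.2753
  β = 0.2753: g = 0.00927, g' = -0.7391 → β = 0.2879
  β = 0.2879: g = 0.00008, g' = -0.7271 → β = 0.2880
Converged at β = 0.2880.

β = 0.2880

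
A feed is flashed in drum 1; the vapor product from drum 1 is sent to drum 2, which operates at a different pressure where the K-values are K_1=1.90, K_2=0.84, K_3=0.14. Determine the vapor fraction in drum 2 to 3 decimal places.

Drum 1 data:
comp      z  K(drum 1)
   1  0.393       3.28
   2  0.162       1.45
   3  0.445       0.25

Drum 1:
Material balance + equilibrium reduce to Σ zᵢ(Kᵢ−1)/(1+ψ₁(Kᵢ−1)) = 0.
Check two-phase: ΣzᵢKᵢ = 1.635 > 1 and Σzᵢ/Kᵢ = 2.012 > 1, so g(0) = 0.635 > 0 and g(1) = -1.012 < 0.
Newton iteration, ψ₁⁰ = 0.5:
  ψ₁ = 0.500: g = -0.0558, g' = -1.109 → ψ₁ = 0.450
  ψ₁ = 0.450: g = -0.0005, g' = -1.091 → ψ₁ = 0.449
Converged at ψ₁ = 0.449.
Drum-1 compositions:
  1: x = 0.194, y = 0.637
  2: x = 0.135, y = 0.195
  3: x = 0.671, y = 0.168
Drum-2 feed = drum-1 vapor: z₂ = (0.6368, 0.1954, 0.1678).
Drum 2:
Material balance + equilibrium reduce to Σ zᵢ(Kᵢ−1)/(1+ψ₂(Kᵢ−1)) = 0.
Check two-phase: ΣzᵢKᵢ = 1.398 > 1 and Σzᵢ/Kᵢ = 1.766 > 1, so g(0) = 0.398 > 0 and g(1) = -0.766 < 0.
Newton iteration, ψ₂⁰ = 0.5:
  ψ₂ = 0.500: g = 0.1082, g' = -0.633 → ψ₂ = 0.671
  ψ₂ = 0.671: g = -0.0187, g' = -0.900 → ψ₂ = 0.650
  ψ₂ = 0.650: g = -0.0005, g' = -0.850 → ψ₂ = 0.649
Converged at ψ₂ = 0.649.
  1: x = 0.402, y = 0.764
  2: x = 0.218, y = 0.183
  3: x = 0.380, y = 0.053

V/F (drum 2) = 0.649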